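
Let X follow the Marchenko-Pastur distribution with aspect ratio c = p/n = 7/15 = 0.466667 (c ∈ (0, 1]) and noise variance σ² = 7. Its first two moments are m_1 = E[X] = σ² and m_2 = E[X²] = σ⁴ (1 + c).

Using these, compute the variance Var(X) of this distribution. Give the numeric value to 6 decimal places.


m_1 = E[X] = σ² = 7, so m_1² = 49.
m_2 = E[X²] = σ⁴ (1 + c) = 49 · (1 + 0.466667) = 49 · 1.466667 = 71.866667.
(Note m_2 − m_1² simplifies to c · σ⁴ = 0.466667 · 49.)

Var(X) = m_2 − m_1² = 71.866667 − 49 = 22.866667.


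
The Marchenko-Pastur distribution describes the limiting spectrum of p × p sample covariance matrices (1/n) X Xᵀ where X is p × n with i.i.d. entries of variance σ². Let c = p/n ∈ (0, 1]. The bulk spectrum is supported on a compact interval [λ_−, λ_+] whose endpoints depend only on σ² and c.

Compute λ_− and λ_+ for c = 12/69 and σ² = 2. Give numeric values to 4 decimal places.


c = 12/69 = 0.173913; √c = 0.417029.
λ_− = σ² (1 − √c)² = 2 · (1 − 0.417029)² = 2 · (0.582971)² = 0.679711.
λ_+ = σ² (1 + √c)² = 2 · (1 + 0.417029)² = 2 · (1.417029)² = 4.015941.

Rounded to 4 decimal places: λ_− ≈ 0.6797, λ_+ ≈ 4.0159.


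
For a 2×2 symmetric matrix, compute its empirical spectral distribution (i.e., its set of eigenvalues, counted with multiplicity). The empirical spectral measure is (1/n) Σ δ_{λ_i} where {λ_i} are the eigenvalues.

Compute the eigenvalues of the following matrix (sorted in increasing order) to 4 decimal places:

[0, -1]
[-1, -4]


Since M is real symmetric, both eigenvalues are real; they are the roots of det(λI − M) = λ² − (tr M) λ + det M.
tr M = 0 + (-4) = -4.
det M = 0·(-4) − (-1)² = 0 − 1 = -1.
Characteristic polynomial: λ² + 4λ − 1 = 0.
Discriminant Δ = (tr M)² − 4·det M = 16 − (-4) = 20; √Δ = 4.472136.
λ = (tr M ± √Δ)/2 = (-4 ± 4.472136)/2, giving (tr M − √Δ)/2 = -4.2361 and (tr M + √Δ)/2 = 0.2361.

Eigenvalues sorted in increasing order: [-4.2361, 0.2361].


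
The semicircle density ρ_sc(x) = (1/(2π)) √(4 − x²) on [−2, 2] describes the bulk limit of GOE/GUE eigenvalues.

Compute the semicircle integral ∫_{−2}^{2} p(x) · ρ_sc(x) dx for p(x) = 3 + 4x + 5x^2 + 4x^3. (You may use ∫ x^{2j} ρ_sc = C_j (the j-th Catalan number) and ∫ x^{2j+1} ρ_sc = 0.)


Write p(x) = Σ a_i x^i, split into monomials and integrate each against ρ_sc separately.
Using ∫ x^{2j} ρ_sc = C_j = (1/(j+1)) C(2j, j) (Catalan numbers) and ∫ x^{2j+1} ρ_sc = 0 (odd monomials vanish by symmetry):
  i = 0 (even): a_0 · C_{0} = 3 · 1 = 3
  i = 1 (odd): ∫ x^1 ρ_sc = 0 (vanishes)
  i = 2 (even): a_2 · C_{1} = 5 · 1 = 5
  i = 3 (odd): ∫ x^3 ρ_sc = 0 (vanishes)

Summing the contributions: ∫_{−2}^{2} p(x) ρ_sc(x) dx = 3 + 5 = 8.


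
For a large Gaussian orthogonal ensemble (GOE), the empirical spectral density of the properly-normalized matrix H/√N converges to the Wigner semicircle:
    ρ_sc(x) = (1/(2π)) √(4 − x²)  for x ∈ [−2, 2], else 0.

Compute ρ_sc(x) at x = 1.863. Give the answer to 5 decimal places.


ρ_sc(x) = (1/(2π)) √(4 − x²). With x = 1.863:
  4 − x² = 4 − (1.863)² = 4 − 3.470769 = 0.529231.
  √(4 − x²) = 0.727483.
  1/(2π) = 0.159155.
  ρ_sc(1.863) = 0.159155 · 0.727483 = 0.115782.

Rounded to 5 decimal places: ρ_sc(1.863) ≈ 0.11578.


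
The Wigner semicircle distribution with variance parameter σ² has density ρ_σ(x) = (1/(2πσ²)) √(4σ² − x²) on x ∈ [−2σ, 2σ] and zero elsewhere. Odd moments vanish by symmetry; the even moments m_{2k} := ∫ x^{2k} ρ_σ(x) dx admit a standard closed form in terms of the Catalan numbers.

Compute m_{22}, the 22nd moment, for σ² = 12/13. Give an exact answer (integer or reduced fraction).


By the scaled semicircle moment identity, m_{2k} = σ^{2k} · C_k with k = 11.
C_11 = (1/(k+1)) · C(2k, k) = (1/12) · C(22, 11) = (1/12) · 705432 = 58786.
σ^{2k} = (σ²)^k = (12/13)^11 = 743008370688/1792160394037.

Therefore m_{22} = σ^{22} · C_11 = (743008370688/1792160394037) · 58786 = 3359883852251136/137858491849.


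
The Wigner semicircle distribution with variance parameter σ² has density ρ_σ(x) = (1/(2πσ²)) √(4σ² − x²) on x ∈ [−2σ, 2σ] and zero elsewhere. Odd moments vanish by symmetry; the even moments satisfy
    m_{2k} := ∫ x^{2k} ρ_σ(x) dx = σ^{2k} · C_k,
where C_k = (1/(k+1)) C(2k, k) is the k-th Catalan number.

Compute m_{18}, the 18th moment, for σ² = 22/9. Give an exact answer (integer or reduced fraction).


By the scaled semicircle moment identity, m_{2k} = σ^{2k} · C_k with k = 9.
C_9 = (1/(k+1)) · C(2k, k) = (1/10) · C(18, 9) = (1/10) · 48620 = 4862.
σ^{2k} = (σ²)^k = (22/9)^9 = 1207269217792/387420489.

Therefore m_{18} = σ^{18} · C_9 = (1207269217792/387420489) · 4862 = 5869742936904704/387420489.


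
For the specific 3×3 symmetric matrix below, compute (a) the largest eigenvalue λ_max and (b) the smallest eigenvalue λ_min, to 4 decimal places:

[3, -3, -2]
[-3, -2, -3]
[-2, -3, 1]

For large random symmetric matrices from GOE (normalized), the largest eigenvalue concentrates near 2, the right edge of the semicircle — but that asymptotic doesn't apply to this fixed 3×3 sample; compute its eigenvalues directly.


Since M is real symmetric, all three eigenvalues are real; they are the roots of det(λI − M) = λ³ − (tr M) λ² + s λ − det M, where s is the sum of the principal 2×2 minors.
tr M = 3 + (-2) + 1 = 2.
s = (3·(-2) − (-3)²) + (3·1 − (-2)²) + ((-2)·1 − (-3)²) = -15 + (-1) + (-11) = -27.
det M (expand along row 1) = 3·(-11) − (-3)·(-9) + (-2)·5 = -70.
Characteristic polynomial: λ³ − 2λ² − 27λ + 70 = 0.
Substitute λ = y + (tr M)/3 = y + 0.666667 to remove the quadratic term: y³ + p·y + q = 0 with p = s − (tr M)²/3 = -28.333333 and q = −2(tr M)³/27 + (tr M)·s/3 − det M = 51.407407.
Three real roots ⇒ use the trigonometric (Viète) form: r = 2√(−p/3) = 6.146363, φ = arccos(3q/(p·r)) = arccos(-0.885587) = 2.658552 rad.
y_k = r·cos(φ/3 − 2πk/3) for k = 0, 1, 2 gives y = 3.886792, 2.180069, -6.066862.
λ_k = y_k + 0.666667 gives λ = 4.5535, 2.8467, -5.4002 (check: the sum is 2.0000 = tr M).

Hence λ_max = 4.5535 and λ_min = -5.4002.


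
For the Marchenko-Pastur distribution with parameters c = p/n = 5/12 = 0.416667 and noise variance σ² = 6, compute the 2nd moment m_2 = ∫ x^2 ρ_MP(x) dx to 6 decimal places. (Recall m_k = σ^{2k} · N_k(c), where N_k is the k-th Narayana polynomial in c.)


E[X²] = σ⁴ (1 + c) (second MP moment). With σ² = 6 (so σ⁴ = 36) and c = 5/12 = 0.416667: E[X²] = 36 · (1 + 0.416667) = 36 · 1.416667.

So E[X^2] = 51.000000.


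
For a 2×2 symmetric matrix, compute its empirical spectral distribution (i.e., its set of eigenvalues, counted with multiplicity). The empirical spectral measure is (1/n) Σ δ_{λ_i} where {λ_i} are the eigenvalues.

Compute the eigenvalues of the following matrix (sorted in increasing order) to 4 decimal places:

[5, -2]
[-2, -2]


Since M is real symmetric, both eigenvalues are real; they are the roots of det(λI − M) = λ² − (tr M) λ + det M.
tr M = 5 + (-2) = 3.
det M = 5·(-2) − (-2)² = -10 − 4 = -14.
Characteristic polynomial: λ² − 3λ − 14 = 0.
Discriminant Δ = (tr M)² − 4·det M = 9 − (-56) = 65; √Δ = 8.062258.
λ = (tr M ± √Δ)/2 = (3 ± 8.062258)/2, giving (tr M − √Δ)/2 = -2.5311 and (tr M + √Δ)/2 = 5.5311.

Eigenvalues sorted in increasing order: [-2.5311, 5.5311].


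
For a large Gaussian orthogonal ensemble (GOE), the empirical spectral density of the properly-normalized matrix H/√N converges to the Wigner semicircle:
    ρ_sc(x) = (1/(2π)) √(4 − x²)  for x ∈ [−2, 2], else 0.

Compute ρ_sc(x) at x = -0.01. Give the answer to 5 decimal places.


ρ_sc(x) = (1/(2π)) √(4 − x²). With x = -0.01:
  4 − x² = 4 − (-0.01)² = 4 − 0.000100 = 3.999900.
  √(4 − x²) = 1.999975.
  1/(2π) = 0.159155.
  ρ_sc(-0.01) = 0.159155 · 1.999975 = 0.318306.

Rounded to 5 decimal places: ρ_sc(-0.01) ≈ 0.31831.


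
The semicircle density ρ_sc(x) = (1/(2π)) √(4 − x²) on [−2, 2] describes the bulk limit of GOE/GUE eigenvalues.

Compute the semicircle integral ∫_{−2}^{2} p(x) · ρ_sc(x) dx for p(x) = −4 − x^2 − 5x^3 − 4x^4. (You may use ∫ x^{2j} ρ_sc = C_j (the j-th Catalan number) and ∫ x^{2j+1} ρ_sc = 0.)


Write p(x) = Σ a_i x^i, split into monomials and integrate each against ρ_sc separately.
Using ∫ x^{2j} ρ_sc = C_j = (1/(j+1)) C(2j, j) (Catalan numbers) and ∫ x^{2j+1} ρ_sc = 0 (odd monomials vanish by symmetry):
  i = 0 (even): a_0 · C_{0} = -4 · 1 = -4
  i = 2 (even): a_2 · C_{1} = -1 · 1 = -1
  i = 3 (odd): ∫ x^3 ρ_sc = 0 (vanishes)
  i = 4 (even): a_4 · C_{2} = -4 · 2 = -8

Summing the contributions: ∫_{−2}^{2} p(x) ρ_sc(x) dx = (-4) + (-1) + (-8) = -13.


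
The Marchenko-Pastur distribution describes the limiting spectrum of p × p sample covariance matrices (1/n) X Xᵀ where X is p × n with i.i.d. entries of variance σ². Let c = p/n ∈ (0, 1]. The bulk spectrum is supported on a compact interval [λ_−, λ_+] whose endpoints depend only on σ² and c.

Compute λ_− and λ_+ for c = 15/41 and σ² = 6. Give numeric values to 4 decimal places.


c = 15/41 = 0.365854; √c = 0.604858.
λ_− = σ² (1 − √c)² = 6 · (1 − 0.604858)² = 6 · (0.395142)² = 0.936821.
λ_+ = σ² (1 + √c)² = 6 · (1 + 0.604858)² = 6 · (1.604858)² = 15.453422.

Rounded to 4 decimal places: λ_− ≈ 0.9368, λ_+ ≈ 15.4534.


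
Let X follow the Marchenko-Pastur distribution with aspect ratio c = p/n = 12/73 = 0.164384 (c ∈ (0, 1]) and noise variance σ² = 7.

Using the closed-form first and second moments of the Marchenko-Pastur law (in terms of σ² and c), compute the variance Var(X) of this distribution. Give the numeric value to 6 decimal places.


Recall the MP moments m_1 = E[X] = σ² and m_2 = E[X²] = σ⁴ (1 + c).
m_1 = E[X] = σ² = 7, so m_1² = 49.
m_2 = E[X²] = σ⁴ (1 + c) = 49 · (1 + 0.164384) = 49 · 1.164384 = 57.054795.
(Note m_2 − m_1² simplifies to c · σ⁴ = 0.164384 · 49.)

Var(X) = m_2 − m_1² = 57.054795 − 49 = 8.054795.


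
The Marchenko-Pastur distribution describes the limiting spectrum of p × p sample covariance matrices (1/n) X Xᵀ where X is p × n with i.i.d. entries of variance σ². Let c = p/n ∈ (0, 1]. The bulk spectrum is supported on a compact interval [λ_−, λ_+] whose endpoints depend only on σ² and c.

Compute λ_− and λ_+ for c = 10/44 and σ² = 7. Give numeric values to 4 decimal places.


c = 10/44 = 0.227273; √c = 0.476731.
λ_− = σ² (1 − √c)² = 7 · (1 − 0.476731)² = 7 · (0.523269)² = 1.916671.
λ_+ = σ² (1 + √c)² = 7 · (1 + 0.476731)² = 7 · (1.476731)² = 15.265147.

Rounded to 4 decimal places: λ_− ≈ 1.9167, λ_+ ≈ 15.2651.


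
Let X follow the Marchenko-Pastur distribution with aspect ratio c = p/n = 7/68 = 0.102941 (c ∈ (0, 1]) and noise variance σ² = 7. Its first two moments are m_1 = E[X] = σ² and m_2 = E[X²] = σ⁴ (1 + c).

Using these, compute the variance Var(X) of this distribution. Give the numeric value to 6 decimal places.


m_1 = E[X] = σ² = 7, so m_1² = 49.
m_2 = E[X²] = σ⁴ (1 + c) = 49 · (1 + 0.102941) = 49 · 1.102941 = 54.044118.
(Note m_2 − m_1² simplifies to c · σ⁴ = 0.102941 · 49.)

Var(X) = m_2 − m_1² = 54.044118 − 49 = 5.044118.


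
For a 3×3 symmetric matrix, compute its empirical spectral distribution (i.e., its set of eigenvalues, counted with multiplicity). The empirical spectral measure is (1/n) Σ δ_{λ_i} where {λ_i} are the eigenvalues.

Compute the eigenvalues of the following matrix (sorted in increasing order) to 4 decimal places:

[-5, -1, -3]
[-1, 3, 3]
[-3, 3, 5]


Since M is real symmetric, all three eigenvalues are real; they are the roots of det(λI − M) = λ³ − (tr M) λ² + s λ − det M, where s is the sum of the principal 2×2 minors.
tr M = -5 + 3 + 5 = 3.
s = ((-5)·3 − (-1)²) + ((-5)·5 − (-3)²) + (3·5 − 3²) = -16 + (-34) + 6 = -44.
det M (expand along row 1) = (-5)·6 − (-1)·4 + (-3)·6 = -44.
Characteristic polynomial: λ³ − 3λ² − 44λ + 44 = 0.
Substitute λ = y + (tr M)/3 = y + 1.000000 to remove the quadratic term: y³ + p·y + q = 0 with p = s − (tr M)²/3 = -47.000000 and q = −2(tr M)³/27 + (tr M)·s/3 − det M = -2.000000.
Three real roots ⇒ use the trigonometric (Viète) form: r = 2√(−p/3) = 7.916228, φ = arccos(3q/(p·r)) = arccos(0.016126) = 1.554669 rad.
y_k = r·cos(φ/3 − 2πk/3) for k = 0, 1, 2 gives y = 6.876833, -0.042555, -6.834278.
λ_k = y_k + 1.000000 gives λ = 7.8768, 0.9574, -5.8343 (check: the sum is 3.0000 = tr M).

Eigenvalues sorted in increasing order: [-5.8343, 0.9574, 7.8768].


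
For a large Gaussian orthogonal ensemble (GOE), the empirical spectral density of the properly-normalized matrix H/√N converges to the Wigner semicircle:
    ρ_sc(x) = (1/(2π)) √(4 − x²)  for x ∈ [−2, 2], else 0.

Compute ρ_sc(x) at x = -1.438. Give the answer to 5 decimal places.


ρ_sc(x) = (1/(2π)) √(4 − x²). With x = -1.438:
  4 − x² = 4 − (-1.438)² = 4 − 2.067844 = 1.932156.
  √(4 − x²) = 1.390020.
  1/(2π) = 0.159155.
  ρ_sc(-1.438) = 0.159155 · 1.390020 = 0.221229.

Rounded to 5 decimal places: ρ_sc(-1.438) ≈ 0.22123.


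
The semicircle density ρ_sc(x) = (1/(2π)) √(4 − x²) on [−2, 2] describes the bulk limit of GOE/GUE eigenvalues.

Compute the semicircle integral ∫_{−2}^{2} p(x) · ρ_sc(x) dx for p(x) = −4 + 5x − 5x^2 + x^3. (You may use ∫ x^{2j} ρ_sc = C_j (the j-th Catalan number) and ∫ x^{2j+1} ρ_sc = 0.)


Write p(x) = Σ a_i x^i, split into monomials and integrate each against ρ_sc separately.
Using ∫ x^{2j} ρ_sc = C_j = (1/(j+1)) C(2j, j) (Catalan numbers) and ∫ x^{2j+1} ρ_sc = 0 (odd monomials vanish by symmetry):
  i = 0 (even): a_0 · C_{0} = -4 · 1 = -4
  i = 1 (odd): ∫ x^1 ρ_sc = 0 (vanishes)
  i = 2 (even): a_2 · C_{1} = -5 · 1 = -5
  i = 3 (odd): ∫ x^3 ρ_sc = 0 (vanishes)

Summing the contributions: ∫_{−2}^{2} p(x) ρ_sc(x) dx = (-4) + (-5) = -9.


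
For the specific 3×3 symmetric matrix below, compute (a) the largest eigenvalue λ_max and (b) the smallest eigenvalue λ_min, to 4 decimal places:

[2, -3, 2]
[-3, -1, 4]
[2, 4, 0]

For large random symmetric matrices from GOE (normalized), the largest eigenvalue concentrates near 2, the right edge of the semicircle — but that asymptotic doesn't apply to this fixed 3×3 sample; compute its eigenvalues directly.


Since M is real symmetric, all three eigenvalues are real; they are the roots of det(λI − M) = λ³ − (tr M) λ² + s λ − det M, where s is the sum of the principal 2×2 minors.
tr M = 2 + (-1) + 0 = 1.
s = (2·(-1) − (-3)²) + (2·0 − 2²) + ((-1)·0 − 4²) = -11 + (-4) + (-16) = -31.
det M (expand along row 1) = 2·(-16) − (-3)·(-8) + 2·(-10) = -76.
Characteristic polynomial: λ³ − λ² − 31λ + 76 = 0.
Substitute λ = y + (tr M)/3 = y + 0.333333 to remove the quadratic term: y³ + p·y + q = 0 with p = s − (tr M)²/3 = -31.333333 and q = −2(tr M)³/27 + (tr M)·s/3 − det M = 65.592593.
Three real roots ⇒ use the trigonometric (Viète) form: r = 2√(−p/3) = 6.463573, φ = arccos(3q/(p·r)) = arccos(-0.971621) = 2.902785 rad.
y_k = r·cos(φ/3 − 2πk/3) for k = 0, 1, 2 gives y = 3.666667, 2.776439, -6.443106.
λ_k = y_k + 0.333333 gives λ = 4.0000, 3.1098, -6.1098 (check: the sum is 1.0000 = tr M).

Hence λ_max = 4.0000 and λ_min = -6.1098.


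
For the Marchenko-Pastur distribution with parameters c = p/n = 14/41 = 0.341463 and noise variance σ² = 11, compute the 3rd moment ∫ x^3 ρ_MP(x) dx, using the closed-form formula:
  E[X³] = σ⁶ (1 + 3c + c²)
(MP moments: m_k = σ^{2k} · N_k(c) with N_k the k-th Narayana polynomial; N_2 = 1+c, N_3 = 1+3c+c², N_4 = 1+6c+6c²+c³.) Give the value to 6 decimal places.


E[X³] = σ⁶ (1 + 3c + c²) (third MP moment). With σ² = 11 (so σ⁶ = 1331) and c = 14/41 = 0.341463: E[X³] = 1331 · (1 + 3·0.341463 + (0.341463)²) = 1331 · 2.140988.

So E[X^3] = 2849.654372.


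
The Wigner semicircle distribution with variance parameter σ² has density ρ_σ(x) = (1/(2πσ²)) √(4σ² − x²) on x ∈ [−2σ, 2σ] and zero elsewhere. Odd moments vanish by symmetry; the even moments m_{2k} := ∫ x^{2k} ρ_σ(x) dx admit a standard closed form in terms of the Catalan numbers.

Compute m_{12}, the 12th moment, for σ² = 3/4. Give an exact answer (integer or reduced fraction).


By the scaled semicircle moment identity, m_{2k} = σ^{2k} · C_k with k = 6.
C_6 = (1/(k+1)) · C(2k, k) = (1/7) · C(12, 6) = (1/7) · 924 = 132.
σ^{2k} = (σ²)^k = (3/4)^6 = 729/4096.

Therefore m_{12} = σ^{12} · C_6 = (729/4096) · 132 = 24057/1024.


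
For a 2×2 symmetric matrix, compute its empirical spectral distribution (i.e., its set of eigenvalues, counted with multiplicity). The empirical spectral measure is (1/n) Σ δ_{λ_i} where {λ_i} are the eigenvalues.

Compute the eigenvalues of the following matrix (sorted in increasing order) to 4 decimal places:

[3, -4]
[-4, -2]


Since M is real symmetric, both eigenvalues are real; they are the roots of det(λI − M) = λ² − (tr M) λ + det M.
tr M = 3 + (-2) = 1.
det M = 3·(-2) − (-4)² = -6 − 16 = -22.
Characteristic polynomial: λ² − λ − 22 = 0.
Discriminant Δ = (tr M)² − 4·det M = 1 − (-88) = 89; √Δ = 9.433981.
λ = (tr M ± √Δ)/2 = (1 ± 9.433981)/2, giving (tr M − √Δ)/2 = -4.2170 and (tr M + √Δ)/2 = 5.2170.

Eigenvalues sorted in increasing order: [-4.2170, 5.2170].


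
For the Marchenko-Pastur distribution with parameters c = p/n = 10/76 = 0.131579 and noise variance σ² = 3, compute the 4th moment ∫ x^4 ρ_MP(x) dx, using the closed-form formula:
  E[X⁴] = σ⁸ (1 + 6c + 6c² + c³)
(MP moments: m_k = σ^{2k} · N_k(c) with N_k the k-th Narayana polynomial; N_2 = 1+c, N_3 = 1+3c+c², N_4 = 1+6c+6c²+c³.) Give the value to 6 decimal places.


E[X⁴] = σ⁸ (1 + 6c + 6c² + c³) (fourth MP moment). With σ² = 3 (so σ⁸ = 81) and c = 10/76 = 0.131579: E[X⁴] = 81 · (1 + 6·0.131579 + 6·(0.131579)² + (0.131579)³) = 81 · 1.895630.

So E[X^4] = 153.546016.


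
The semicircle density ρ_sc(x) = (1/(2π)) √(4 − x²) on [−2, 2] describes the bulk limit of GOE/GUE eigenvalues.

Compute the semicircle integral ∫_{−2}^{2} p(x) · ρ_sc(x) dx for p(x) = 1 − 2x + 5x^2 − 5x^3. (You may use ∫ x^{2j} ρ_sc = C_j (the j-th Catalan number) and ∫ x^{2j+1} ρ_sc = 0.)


Write p(x) = Σ a_i x^i, split into monomials and integrate each against ρ_sc separately.
Using ∫ x^{2j} ρ_sc = C_j = (1/(j+1)) C(2j, j) (Catalan numbers) and ∫ x^{2j+1} ρ_sc = 0 (odd monomials vanish by symmetry):
  i = 0 (even): a_0 · C_{0} = 1 · 1 = 1
  i = 1 (odd): ∫ x^1 ρ_sc = 0 (vanishes)
  i = 2 (even): a_2 · C_{1} = 5 · 1 = 5
  i = 3 (odd): ∫ x^3 ρ_sc = 0 (vanishes)

Summing the contributions: ∫_{−2}^{2} p(x) ρ_sc(x) dx = 1 + 5 = 6.


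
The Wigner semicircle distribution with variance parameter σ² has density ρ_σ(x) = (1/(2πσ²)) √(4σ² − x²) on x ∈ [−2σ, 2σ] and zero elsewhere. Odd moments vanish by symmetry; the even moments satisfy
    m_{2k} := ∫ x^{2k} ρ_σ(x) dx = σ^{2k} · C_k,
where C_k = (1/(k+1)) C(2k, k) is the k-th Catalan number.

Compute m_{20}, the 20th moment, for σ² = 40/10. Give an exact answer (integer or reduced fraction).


By the scaled semicircle moment identity, m_{2k} = σ^{2k} · C_k with k = 10.
C_10 = (1/(k+1)) · C(2k, k) = (1/11) · C(20, 10) = (1/11) · 184756 = 16796.
σ^{2k} = (σ²)^k = (40/10)^10 = 1048576.

Therefore m_{20} = σ^{20} · C_10 = 1048576 · 16796 = 17611882496.


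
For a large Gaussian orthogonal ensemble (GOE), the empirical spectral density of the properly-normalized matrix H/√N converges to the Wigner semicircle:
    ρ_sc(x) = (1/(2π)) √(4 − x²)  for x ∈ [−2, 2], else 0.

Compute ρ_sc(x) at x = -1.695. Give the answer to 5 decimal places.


ρ_sc(x) = (1/(2π)) √(4 − x²). With x = -1.695:
  4 − x² = 4 − (-1.695)² = 4 − 2.873025 = 1.126975.
  √(4 − x²) = 1.061591.
  1/(2π) = 0.159155.
  ρ_sc(-1.695) = 0.159155 · 1.061591 = 0.168957.

Rounded to 5 decimal places: ρ_sc(-1.695) ≈ 0.16896.


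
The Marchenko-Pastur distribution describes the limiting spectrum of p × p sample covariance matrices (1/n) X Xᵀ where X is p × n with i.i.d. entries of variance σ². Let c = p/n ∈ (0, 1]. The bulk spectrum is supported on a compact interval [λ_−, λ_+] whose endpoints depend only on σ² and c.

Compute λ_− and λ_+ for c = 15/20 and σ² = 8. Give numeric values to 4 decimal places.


c = 15/20 = 0.750000; √c = 0.866025.
λ_− = σ² (1 − √c)² = 8 · (1 − 0.866025)² = 8 · (0.133975)² = 0.143594.
λ_+ = σ² (1 + √c)² = 8 · (1 + 0.866025)² = 8 · (1.866025)² = 27.856406.

Rounded to 4 decimal places: λ_− ≈ 0.1436, λ_+ ≈ 27.8564.


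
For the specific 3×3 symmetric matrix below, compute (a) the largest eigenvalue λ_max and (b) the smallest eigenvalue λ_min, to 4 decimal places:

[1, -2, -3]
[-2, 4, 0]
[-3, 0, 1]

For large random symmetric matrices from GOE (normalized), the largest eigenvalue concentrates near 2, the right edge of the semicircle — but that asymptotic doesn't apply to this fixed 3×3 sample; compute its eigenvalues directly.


Since M is real symmetric, all three eigenvalues are real; they are the roots of det(λI − M) = λ³ − (tr M) λ² + s λ − det M, where s is the sum of the principal 2×2 minors.
tr M = 1 + 4 + 1 = 6.
s = (1·4 − (-2)²) + (1·1 − (-3)²) + (4·1 − 0²) = 0 + (-8) + 4 = -4.
det M (expand along row 1) = 1·4 − (-2)·(-2) + (-3)·12 = -36.
Characteristic polynomial: λ³ − 6λ² − 4λ + 36 = 0.
Substitute λ = y + (tr M)/3 = y + 2.000000 to remove the quadratic term: y³ + p·y + q = 0 with p = s − (tr M)²/3 = -16.000000 and q = −2(tr M)³/27 + (tr M)·s/3 − det M = 12.000000.
Three real roots ⇒ use the trigonometric (Viète) form: r = 2√(−p/3) = 4.618802, φ = arccos(3q/(p·r)) = arccos(-0.487139) = 2.079607 rad.
y_k = r·cos(φ/3 − 2πk/3) for k = 0, 1, 2 gives y = 3.552799, 0.779616, -4.332415.
λ_k = y_k + 2.000000 gives λ = 5.5528, 2.7796, -2.3324 (check: the sum is 6.0000 = tr M).

Hence λ_max = 5.5528 and λ_min = -2.3324.


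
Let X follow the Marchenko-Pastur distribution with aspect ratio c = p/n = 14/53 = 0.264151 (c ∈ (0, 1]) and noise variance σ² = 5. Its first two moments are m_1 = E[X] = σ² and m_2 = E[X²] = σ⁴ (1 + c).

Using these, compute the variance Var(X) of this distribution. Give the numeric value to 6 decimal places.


m_1 = E[X] = σ² = 5, so m_1² = 25.
m_2 = E[X²] = σ⁴ (1 + c) = 25 · (1 + 0.264151) = 25 · 1.264151 = 31.603774.
(Note m_2 − m_1² simplifies to c · σ⁴ = 0.264151 · 25.)

Var(X) = m_2 − m_1² = 31.603774 − 25 = 6.603774.


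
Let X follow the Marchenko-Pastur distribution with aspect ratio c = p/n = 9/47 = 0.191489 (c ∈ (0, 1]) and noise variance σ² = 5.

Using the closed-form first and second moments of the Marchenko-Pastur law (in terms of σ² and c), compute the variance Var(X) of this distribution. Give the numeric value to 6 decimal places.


Recall the MP moments m_1 = E[X] = σ² and m_2 = E[X²] = σ⁴ (1 + c).
m_1 = E[X] = σ² = 5, so m_1² = 25.
m_2 = E[X²] = σ⁴ (1 + c) = 25 · (1 + 0.191489) = 25 · 1.191489 = 29.787234.
(Note m_2 − m_1² simplifies to c · σ⁴ = 0.191489 · 25.)

Var(X) = m_2 − m_1² = 29.787234 − 25 = 4.787234.


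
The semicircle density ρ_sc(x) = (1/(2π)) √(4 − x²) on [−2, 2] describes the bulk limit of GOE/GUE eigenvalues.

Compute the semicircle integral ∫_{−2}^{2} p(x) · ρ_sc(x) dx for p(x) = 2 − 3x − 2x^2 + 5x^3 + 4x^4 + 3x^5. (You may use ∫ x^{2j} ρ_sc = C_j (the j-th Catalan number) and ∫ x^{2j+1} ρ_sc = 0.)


Write p(x) = Σ a_i x^i, split into monomials and integrate each against ρ_sc separately.
Using ∫ x^{2j} ρ_sc = C_j = (1/(j+1)) C(2j, j) (Catalan numbers) and ∫ x^{2j+1} ρ_sc = 0 (odd monomials vanish by symmetry):
  i = 0 (even): a_0 · C_{0} = 2 · 1 = 2
  i = 1 (odd): ∫ x^1 ρ_sc = 0 (vanishes)
  i = 2 (even): a_2 · C_{1} = -2 · 1 = -2
  i = 3 (odd): ∫ x^3 ρ_sc = 0 (vanishes)
  i = 4 (even): a_4 · C_{2} = 4 · 2 = 8
  i = 5 (odd): ∫ x^5 ρ_sc = 0 (vanishes)

Summing the contributions: ∫_{−2}^{2} p(x) ρ_sc(x) dx = 2 + (-2) + 8 = 8.


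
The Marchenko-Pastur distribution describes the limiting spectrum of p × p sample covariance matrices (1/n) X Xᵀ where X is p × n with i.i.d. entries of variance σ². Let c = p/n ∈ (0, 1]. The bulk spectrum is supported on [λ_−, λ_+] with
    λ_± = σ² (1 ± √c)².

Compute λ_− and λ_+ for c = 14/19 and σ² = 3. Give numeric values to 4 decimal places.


c = 14/19 = 0.736842; √c = 0.858395.
λ_− = σ² (1 − √c)² = 3 · (1 − 0.858395)² = 3 · (0.141605)² = 0.060156.
λ_+ = σ² (1 + √c)² = 3 · (1 + 0.858395)² = 3 · (1.858395)² = 10.360897.

Rounded to 4 decimal places: λ_− ≈ 0.0602, λ_+ ≈ 10.3609.


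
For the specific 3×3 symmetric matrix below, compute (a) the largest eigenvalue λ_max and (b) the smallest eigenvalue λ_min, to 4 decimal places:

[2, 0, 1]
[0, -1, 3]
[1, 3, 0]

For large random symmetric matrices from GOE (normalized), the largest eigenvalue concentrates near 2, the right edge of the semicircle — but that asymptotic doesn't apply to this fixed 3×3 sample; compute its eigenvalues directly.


Since M is real symmetric, all three eigenvalues are real; they are the roots of det(λI − M) = λ³ − (tr M) λ² + s λ − det M, where s is the sum of the principal 2×2 minors.
tr M = 2 + (-1) + 0 = 1.
s = (2·(-1) − 0²) + (2·0 − 1²) + ((-1)·0 − 3²) = -2 + (-1) + (-9) = -12.
det M (expand along row 1) = 2·(-9) − 0·(-3) + 1·1 = -17.
Characteristic polynomial: λ³ − λ² − 12λ + 17 = 0.
Substitute λ = y + (tr M)/3 = y + 0.333333 to remove the quadratic term: y³ + p·y + q = 0 with p = s − (tr M)²/3 = -12.333333 and q = −2(tr M)³/27 + (tr M)·s/3 − det M = 12.925926.
Three real roots ⇒ use the trigonometric (Viète) form: r = 2√(−p/3) = 4.055175, φ = arccos(3q/(p·r)) = arccos(-0.775341) = 2.458051 rad.
y_k = r·cos(φ/3 − 2πk/3) for k = 0, 1, 2 gives y = 2.768452, 1.181917, -3.950369.
λ_k = y_k + 0.333333 gives λ = 3.1018, 1.5153, -3.6170 (check: the sum is 1.0000 = tr M).

Hence λ_max = 3.1018 and λ_min = -3.6170.


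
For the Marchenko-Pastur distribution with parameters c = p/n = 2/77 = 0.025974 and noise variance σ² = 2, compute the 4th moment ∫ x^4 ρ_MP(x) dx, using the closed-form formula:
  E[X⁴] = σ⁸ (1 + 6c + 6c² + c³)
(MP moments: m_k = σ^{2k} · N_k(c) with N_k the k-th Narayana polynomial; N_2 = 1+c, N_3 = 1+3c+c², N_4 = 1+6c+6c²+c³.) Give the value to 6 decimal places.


E[X⁴] = σ⁸ (1 + 6c + 6c² + c³) (fourth MP moment). With σ² = 2 (so σ⁸ = 16) and c = 2/77 = 0.025974: E[X⁴] = 16 · (1 + 6·0.025974 + 6·(0.025974)² + (0.025974)³) = 16 · 1.159910.

So E[X^4] = 18.558553.


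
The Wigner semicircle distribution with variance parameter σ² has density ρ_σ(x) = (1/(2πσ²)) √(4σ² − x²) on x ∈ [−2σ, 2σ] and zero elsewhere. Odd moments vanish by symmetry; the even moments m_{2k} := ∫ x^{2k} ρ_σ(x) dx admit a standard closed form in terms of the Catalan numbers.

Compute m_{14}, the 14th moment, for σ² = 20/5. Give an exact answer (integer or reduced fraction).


By the scaled semicircle moment identity, m_{2k} = σ^{2k} · C_k with k = 7.
C_7 = (1/(k+1)) · C(2k, k) = (1/8) · C(14, 7) = (1/8) · 3432 = 429.
σ^{2k} = (σ²)^k = (20/5)^7 = 16384.

Therefore m_{14} = σ^{14} · C_7 = 16384 · 429 = 7028736.


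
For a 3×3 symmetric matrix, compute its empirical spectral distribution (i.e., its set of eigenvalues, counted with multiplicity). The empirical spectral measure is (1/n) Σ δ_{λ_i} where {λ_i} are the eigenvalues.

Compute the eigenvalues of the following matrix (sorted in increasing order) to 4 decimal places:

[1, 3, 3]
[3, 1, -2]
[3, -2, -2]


Since M is real symmetric, all three eigenvalues are real; they are the roots of det(λI − M) = λ³ − (tr M) λ² + s λ − det M, where s is the sum of the principal 2×2 minors.
tr M = 1 + 1 + (-2) = 0.
s = (1·1 − 3²) + (1·(-2) − 3²) + (1·(-2) − (-2)²) = -8 + (-11) + (-6) = -25.
det M (expand along row 1) = 1·(-6) − 3·0 + 3·(-9) = -33.
Characteristic polynomial: λ³ − 25λ + 33 = 0.
Substitute λ = y + (tr M)/3 = y + 0.000000 to remove the quadratic term: y³ + p·y + q = 0 with p = s − (tr M)²/3 = -25.000000 and q = −2(tr M)³/27 + (tr M)·s/3 − det M = 33.000000.
Three real roots ⇒ use the trigonometric (Viète) form: r = 2√(−p/3) = 5.773503, φ = arccos(3q/(p·r)) = arccos(-0.685892) = 2.326625 rad.
y_k = r·cos(φ/3 − 2πk/3) for k = 0, 1, 2 gives y = 4.122523, 1.439254, -5.561776.
λ_k = y_k + 0.000000 gives λ = 4.1225, 1.4393, -5.5618 (check: the sum is 0.0000 = tr M).

Eigenvalues sorted in increasing order: [-5.5618, 1.4393, 4.1225].


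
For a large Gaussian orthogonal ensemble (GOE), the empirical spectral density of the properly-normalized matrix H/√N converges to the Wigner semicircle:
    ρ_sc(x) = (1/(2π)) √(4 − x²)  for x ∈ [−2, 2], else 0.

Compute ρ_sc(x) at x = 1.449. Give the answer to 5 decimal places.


ρ_sc(x) = (1/(2π)) √(4 − x²). With x = 1.449:
  4 − x² = 4 − (1.449)² = 4 − 2.099601 = 1.900399.
  √(4 − x²) = 1.378550.
  1/(2π) = 0.159155.
  ρ_sc(1.449) = 0.159155 · 1.378550 = 0.219403.

Rounded to 5 decimal places: ρ_sc(1.449) ≈ 0.21940.


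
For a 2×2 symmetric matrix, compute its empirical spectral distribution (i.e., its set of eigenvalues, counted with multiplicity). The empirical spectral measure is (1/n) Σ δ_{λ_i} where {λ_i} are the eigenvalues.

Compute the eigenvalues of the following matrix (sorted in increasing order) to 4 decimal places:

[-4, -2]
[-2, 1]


Since M is real symmetric, both eigenvalues are real; they are the roots of det(λI − M) = λ² − (tr M) λ + det M.
tr M = -4 + 1 = -3.
det M = (-4)·1 − (-2)² = -4 − 4 = -8.
Characteristic polynomial: λ² + 3λ − 8 = 0.
Discriminant Δ = (tr M)² − 4·det M = 9 − (-32) = 41; √Δ = 6.403124.
λ = (tr M ± √Δ)/2 = (-3 ± 6.403124)/2, giving (tr M − √Δ)/2 = -4.7016 and (tr M + √Δ)/2 = 1.7016.

Eigenvalues sorted in increasing order: [-4.7016, 1.7016].


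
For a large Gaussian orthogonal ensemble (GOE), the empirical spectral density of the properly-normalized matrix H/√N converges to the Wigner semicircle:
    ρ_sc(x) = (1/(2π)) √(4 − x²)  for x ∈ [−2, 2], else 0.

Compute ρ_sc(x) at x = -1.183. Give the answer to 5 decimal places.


ρ_sc(x) = (1/(2π)) √(4 − x²). With x = -1.183:
  4 − x² = 4 − (-1.183)² = 4 − 1.399489 = 2.600511.
  √(4 − x²) = 1.612610.
  1/(2π) = 0.159155.
  ρ_sc(-1.183) = 0.159155 · 1.612610 = 0.256655.

Rounded to 5 decimal places: ρ_sc(-1.183) ≈ 0.25665.


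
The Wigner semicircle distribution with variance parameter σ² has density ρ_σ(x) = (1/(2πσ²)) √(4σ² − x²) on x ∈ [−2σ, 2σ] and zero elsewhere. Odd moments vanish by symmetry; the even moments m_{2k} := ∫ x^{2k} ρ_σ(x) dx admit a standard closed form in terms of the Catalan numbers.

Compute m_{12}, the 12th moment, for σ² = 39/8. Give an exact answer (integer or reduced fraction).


By the scaled semicircle moment identity, m_{2k} = σ^{2k} · C_k with k = 6.
C_6 = (1/(k+1)) · C(2k, k) = (1/7) · C(12, 6) = (1/7) · 924 = 132.
σ^{2k} = (σ²)^k = (39/8)^6 = 3518743761/262144.

Therefore m_{12} = σ^{12} · C_6 = (3518743761/262144) · 132 = 116118544113/65536.


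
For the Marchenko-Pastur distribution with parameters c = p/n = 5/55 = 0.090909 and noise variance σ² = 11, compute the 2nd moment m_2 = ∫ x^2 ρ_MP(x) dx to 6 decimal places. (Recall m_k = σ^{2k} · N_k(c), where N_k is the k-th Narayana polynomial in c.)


E[X²] = σ⁴ (1 + c) (second MP moment). With σ² = 11 (so σ⁴ = 121) and c = 5/55 = 0.090909: E[X²] = 121 · (1 + 0.090909) = 121 · 1.090909.

So E[X^2] = 132.000000.


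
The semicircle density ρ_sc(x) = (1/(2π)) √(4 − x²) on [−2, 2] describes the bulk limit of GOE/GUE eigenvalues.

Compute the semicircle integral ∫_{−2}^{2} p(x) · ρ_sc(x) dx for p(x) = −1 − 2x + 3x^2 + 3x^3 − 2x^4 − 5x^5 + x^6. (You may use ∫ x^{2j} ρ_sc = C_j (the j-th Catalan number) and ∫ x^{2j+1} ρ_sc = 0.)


Write p(x) = Σ a_i x^i, split into monomials and integrate each against ρ_sc separately.
Using ∫ x^{2j} ρ_sc = C_j = (1/(j+1)) C(2j, j) (Catalan numbers) and ∫ x^{2j+1} ρ_sc = 0 (odd monomials vanish by symmetry):
  i = 0 (even): a_0 · C_{0} = -1 · 1 = -1
  i = 1 (odd): ∫ x^1 ρ_sc = 0 (vanishes)
  i = 2 (even): a_2 · C_{1} = 3 · 1 = 3
  i = 3 (odd): ∫ x^3 ρ_sc = 0 (vanishes)
  i = 4 (even): a_4 · C_{2} = -2 · 2 = -4
  i = 5 (odd): ∫ x^5 ρ_sc = 0 (vanishes)
  i = 6 (even): a_6 · C_{3} = 1 · 5 = 5

Summing the contributions: ∫_{−2}^{2} p(x) ρ_sc(x) dx = (-1) + 3 + (-4) + 5 = 3.


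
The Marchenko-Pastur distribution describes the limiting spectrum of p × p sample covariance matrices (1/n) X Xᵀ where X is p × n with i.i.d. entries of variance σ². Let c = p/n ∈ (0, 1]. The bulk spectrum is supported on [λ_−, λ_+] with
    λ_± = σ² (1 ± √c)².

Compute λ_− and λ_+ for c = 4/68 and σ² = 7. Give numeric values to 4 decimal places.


c = 4/68 = 0.058824; √c = 0.242536.
λ_− = σ² (1 − √c)² = 7 · (1 − 0.242536)² = 7 · (0.757464)² = 4.016266.
λ_+ = σ² (1 + √c)² = 7 · (1 + 0.242536)² = 7 · (1.242536)² = 10.807263.

Rounded to 4 decimal places: λ_− ≈ 4.0163, λ_+ ≈ 10.8073.


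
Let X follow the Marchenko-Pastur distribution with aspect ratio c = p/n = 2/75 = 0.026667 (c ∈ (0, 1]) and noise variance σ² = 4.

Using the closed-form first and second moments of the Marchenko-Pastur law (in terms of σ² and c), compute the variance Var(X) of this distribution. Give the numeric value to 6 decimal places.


Recall the MP moments m_1 = E[X] = σ² and m_2 = E[X²] = σ⁴ (1 + c).
m_1 = E[X] = σ² = 4, so m_1² = 16.
m_2 = E[X²] = σ⁴ (1 + c) = 16 · (1 + 0.026667) = 16 · 1.026667 = 16.426667.
(Note m_2 − m_1² simplifies to c · σ⁴ = 0.026667 · 16.)

Var(X) = m_2 − m_1² = 16.426667 − 16 = 0.426667.


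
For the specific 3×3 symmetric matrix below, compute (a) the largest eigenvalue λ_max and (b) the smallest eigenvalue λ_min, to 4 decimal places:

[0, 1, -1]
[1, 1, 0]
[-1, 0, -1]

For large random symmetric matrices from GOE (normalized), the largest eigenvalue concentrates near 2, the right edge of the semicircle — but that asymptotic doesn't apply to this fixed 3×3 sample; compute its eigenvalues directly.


Since M is real symmetric, all three eigenvalues are real; they are the roots of det(λI − M) = λ³ − (tr M) λ² + s λ − det M, where s is the sum of the principal 2×2 minors.
tr M = 0 + 1 + (-1) = 0.
s = (0·1 − 1²) + (0·(-1) − (-1)²) + (1·(-1) − 0²) = -1 + (-1) + (-1) = -3.
det M (expand along row 1) = 0·(-1) − 1·(-1) + (-1)·1 = 0.
Characteristic polynomial: λ³ − 3λ = 0.
Substitute λ = y + (tr M)/3 = y + 0.000000 to remove the quadratic term: y³ + p·y + q = 0 with p = s − (tr M)²/3 = -3.000000 and q = −2(tr M)³/27 + (tr M)·s/3 − det M = 0.000000.
Three real roots ⇒ use the trigonometric (Viète) form: r = 2√(−p/3) = 2.000000, φ = arccos(3q/(p·r)) = arccos(0.000000) = 1.570796 rad.
y_k = r·cos(φ/3 − 2πk/3) for k = 0, 1, 2 gives y = 1.732051, 0.000000, -1.732051.
λ_k = y_k + 0.000000 gives λ = 1.7321, 0.0000, -1.7321 (check: the sum is 0.0000 = tr M).

Hence λ_max = 1.7321 and λ_min = -1.7321.


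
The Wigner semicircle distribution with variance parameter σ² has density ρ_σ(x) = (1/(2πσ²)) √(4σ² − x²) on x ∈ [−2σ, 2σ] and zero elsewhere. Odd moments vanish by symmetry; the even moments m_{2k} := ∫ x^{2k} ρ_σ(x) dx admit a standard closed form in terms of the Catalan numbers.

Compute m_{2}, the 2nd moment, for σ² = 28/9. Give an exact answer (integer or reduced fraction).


By the scaled semicircle moment identity, m_{2k} = σ^{2k} · C_k with k = 1.
C_1 = (1/(k+1)) · C(2k, k) = (1/2) · C(2, 1) = (1/2) · 2 = 1.
σ^{2k} = (σ²)^k = (28/9)^1 = 28/9.

Therefore m_{2} = σ^{2} · C_1 = (28/9) · 1 = 28/9.


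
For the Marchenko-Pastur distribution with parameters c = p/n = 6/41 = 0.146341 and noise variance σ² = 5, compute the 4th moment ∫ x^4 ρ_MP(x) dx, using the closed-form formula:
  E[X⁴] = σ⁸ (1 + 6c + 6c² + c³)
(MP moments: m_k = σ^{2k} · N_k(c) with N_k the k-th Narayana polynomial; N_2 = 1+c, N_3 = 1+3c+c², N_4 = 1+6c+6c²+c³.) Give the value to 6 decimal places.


E[X⁴] = σ⁸ (1 + 6c + 6c² + c³) (fourth MP moment). With σ² = 5 (so σ⁸ = 625) and c = 6/41 = 0.146341: E[X⁴] = 625 · (1 + 6·0.146341 + 6·(0.146341)² + (0.146341)³) = 625 · 2.009678.

So E[X^4] = 1256.048592.


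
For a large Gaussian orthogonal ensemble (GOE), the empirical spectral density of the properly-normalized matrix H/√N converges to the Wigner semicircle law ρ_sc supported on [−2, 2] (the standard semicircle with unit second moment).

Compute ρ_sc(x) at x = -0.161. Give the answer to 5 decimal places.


ρ_sc(x) = (1/(2π)) √(4 − x²). With x = -0.161:
  4 − x² = 4 − (-0.161)² = 4 − 0.025921 = 3.974079.
  √(4 − x²) = 1.993509.
  1/(2π) = 0.159155.
  ρ_sc(-0.161) = 0.159155 · 1.993509 = 0.317277.

Rounded to 5 decimal places: ρ_sc(-0.161) ≈ 0.31728.


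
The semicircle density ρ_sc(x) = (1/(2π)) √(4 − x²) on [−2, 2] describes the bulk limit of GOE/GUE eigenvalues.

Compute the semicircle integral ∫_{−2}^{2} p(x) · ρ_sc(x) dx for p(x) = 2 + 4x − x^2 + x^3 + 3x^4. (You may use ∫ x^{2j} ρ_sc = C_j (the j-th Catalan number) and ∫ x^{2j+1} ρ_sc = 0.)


Write p(x) = Σ a_i x^i, split into monomials and integrate each against ρ_sc separately.
Using ∫ x^{2j} ρ_sc = C_j = (1/(j+1)) C(2j, j) (Catalan numbers) and ∫ x^{2j+1} ρ_sc = 0 (odd monomials vanish by symmetry):
  i = 0 (even): a_0 · C_{0} = 2 · 1 = 2
  i = 1 (odd): ∫ x^1 ρ_sc = 0 (vanishes)
  i = 2 (even): a_2 · C_{1} = -1 · 1 = -1
  i = 3 (odd): ∫ x^3 ρ_sc = 0 (vanishes)
  i = 4 (even): a_4 · C_{2} = 3 · 2 = 6

Summing the contributions: ∫_{−2}^{2} p(x) ρ_sc(x) dx = 2 + (-1) + 6 = 7.


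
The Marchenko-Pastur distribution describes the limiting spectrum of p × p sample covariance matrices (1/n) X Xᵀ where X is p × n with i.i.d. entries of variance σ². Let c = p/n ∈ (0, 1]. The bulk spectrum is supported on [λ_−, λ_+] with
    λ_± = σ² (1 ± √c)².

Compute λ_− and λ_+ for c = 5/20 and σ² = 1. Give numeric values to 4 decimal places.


c = 5/20 = 0.250000; √c = 0.500000.
λ_− = σ² (1 − √c)² = 1 · (1 − 0.500000)² = 1 · (0.500000)² = 0.250000.
λ_+ = σ² (1 + √c)² = 1 · (1 + 0.500000)² = 1 · (1.500000)² = 2.250000.

Rounded to 4 decimal places: λ_− ≈ 0.2500, λ_+ ≈ 2.2500.


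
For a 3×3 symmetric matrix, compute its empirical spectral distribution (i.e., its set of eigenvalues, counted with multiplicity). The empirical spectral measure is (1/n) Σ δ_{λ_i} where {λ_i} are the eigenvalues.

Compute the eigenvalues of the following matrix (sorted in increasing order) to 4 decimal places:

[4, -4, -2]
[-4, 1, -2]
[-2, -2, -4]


Since M is real symmetric, all three eigenvalues are real; they are the roots of det(λI − M) = λ³ − (tr M) λ² + s λ − det M, where s is the sum of the principal 2×2 minors.
tr M = 4 + 1 + (-4) = 1.
s = (4·1 − (-4)²) + (4·(-4) − (-2)²) + (1·(-4) − (-2)²) = -12 + (-20) + (-8) = -40.
det M (expand along row 1) = 4·(-8) − (-4)·12 + (-2)·10 = -4.
Characteristic polynomial: λ³ − λ² − 40λ + 4 = 0.
Substitute λ = y + (tr M)/3 = y + 0.333333 to remove the quadratic term: y³ + p·y + q = 0 with p = s − (tr M)²/3 = -40.333333 and q = −2(tr M)³/27 + (tr M)·s/3 − det M = -9.407407.
Three real roots ⇒ use the trigonometric (Viète) form: r = 2√(−p/3) = 7.333333, φ = arccos(3q/(p·r)) = arccos(0.095417) = 1.475234 rad.
y_k = r·cos(φ/3 − 2πk/3) for k = 0, 1, 2 gives y = 6.464410, -0.233557, -6.230852.
λ_k = y_k + 0.333333 gives λ = 6.7977, 0.0998, -5.8975 (check: the sum is 1.0000 = tr M).

Eigenvalues sorted in increasing order: [-5.8975, 0.0998, 6.7977].
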